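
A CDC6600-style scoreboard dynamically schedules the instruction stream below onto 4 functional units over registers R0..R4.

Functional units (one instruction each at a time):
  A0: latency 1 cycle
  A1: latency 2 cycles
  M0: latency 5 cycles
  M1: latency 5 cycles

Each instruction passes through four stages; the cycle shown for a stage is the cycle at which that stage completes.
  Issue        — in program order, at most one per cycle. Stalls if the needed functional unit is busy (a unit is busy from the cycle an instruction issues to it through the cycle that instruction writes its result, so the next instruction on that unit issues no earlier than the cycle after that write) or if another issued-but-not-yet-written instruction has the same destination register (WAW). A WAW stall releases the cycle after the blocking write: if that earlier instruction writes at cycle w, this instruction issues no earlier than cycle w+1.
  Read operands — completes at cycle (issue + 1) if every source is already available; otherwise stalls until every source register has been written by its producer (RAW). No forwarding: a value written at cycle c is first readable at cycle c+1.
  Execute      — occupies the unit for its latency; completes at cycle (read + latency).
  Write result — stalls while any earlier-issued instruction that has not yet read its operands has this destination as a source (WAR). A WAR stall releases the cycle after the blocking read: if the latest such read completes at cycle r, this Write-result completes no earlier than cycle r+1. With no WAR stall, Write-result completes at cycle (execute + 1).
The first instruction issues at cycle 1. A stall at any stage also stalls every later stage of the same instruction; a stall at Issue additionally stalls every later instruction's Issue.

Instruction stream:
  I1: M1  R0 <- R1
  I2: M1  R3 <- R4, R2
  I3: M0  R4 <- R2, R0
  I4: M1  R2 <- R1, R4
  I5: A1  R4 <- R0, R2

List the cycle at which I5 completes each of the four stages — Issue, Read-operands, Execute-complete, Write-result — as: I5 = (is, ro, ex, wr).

I5 = (18, 25, 27, 28)

cycle 1: I1 issues→M1
cycle 2: I1 reads
cycle 7: I1 exec-done
cycle 8: I1 writes R0
cycle 9: I2 issues→M1
cycle 10: I2 reads · I3 issues→M0
cycle 11: I3 reads
cycle 15: I2 exec-done
cycle 16: I2 writes R3 · I3 exec-done
cycle 17: I3 writes R4 · I4 issues→M1
cycle 18: I4 reads · I5 issues→A1
cycle 23: I4 exec-done
cycle 24: I4 writes R2
cycle 25: I5 reads
cycle 27: I5 exec-done
cycle 28: I5 writes R4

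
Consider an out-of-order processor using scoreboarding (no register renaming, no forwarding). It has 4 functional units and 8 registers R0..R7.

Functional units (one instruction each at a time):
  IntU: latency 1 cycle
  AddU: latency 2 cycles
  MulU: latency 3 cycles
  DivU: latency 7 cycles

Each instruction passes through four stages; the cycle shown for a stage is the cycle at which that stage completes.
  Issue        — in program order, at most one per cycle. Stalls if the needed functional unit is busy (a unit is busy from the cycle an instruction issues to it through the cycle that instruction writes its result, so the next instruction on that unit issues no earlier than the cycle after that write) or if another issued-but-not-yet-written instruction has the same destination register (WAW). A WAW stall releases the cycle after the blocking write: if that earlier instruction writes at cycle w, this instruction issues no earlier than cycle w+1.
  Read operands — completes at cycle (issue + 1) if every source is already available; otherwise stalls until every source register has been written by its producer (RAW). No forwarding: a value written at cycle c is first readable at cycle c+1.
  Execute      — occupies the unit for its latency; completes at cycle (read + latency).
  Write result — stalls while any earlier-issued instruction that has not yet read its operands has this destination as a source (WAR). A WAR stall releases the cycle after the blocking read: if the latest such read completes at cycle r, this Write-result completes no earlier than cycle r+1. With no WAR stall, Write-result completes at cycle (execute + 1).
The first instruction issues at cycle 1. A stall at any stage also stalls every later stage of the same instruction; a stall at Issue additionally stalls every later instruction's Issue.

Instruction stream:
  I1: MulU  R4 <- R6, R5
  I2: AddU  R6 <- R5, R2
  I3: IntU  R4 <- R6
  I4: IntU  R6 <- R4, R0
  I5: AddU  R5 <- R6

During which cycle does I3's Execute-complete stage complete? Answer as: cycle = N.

t=1  I1 issues→MulU
t=2  I1 reads, I2 issues→AddU
t=3  I2 reads
t=5  I1 exec-done, I2 exec-done
t=6  I1 writes R4, I2 writes R6
t=7  I3 issues→IntU
t=8  I3 reads
t=9  I3 exec-done
t=10  I3 writes R4
t=11  I4 issues→IntU
t=12  I4 reads, I5 issues→AddU
t=13  I4 exec-done
t=14  I4 writes R6
t=15  I5 reads
t=17  I5 exec-done
t=18  I5 writes R5

cycle = 9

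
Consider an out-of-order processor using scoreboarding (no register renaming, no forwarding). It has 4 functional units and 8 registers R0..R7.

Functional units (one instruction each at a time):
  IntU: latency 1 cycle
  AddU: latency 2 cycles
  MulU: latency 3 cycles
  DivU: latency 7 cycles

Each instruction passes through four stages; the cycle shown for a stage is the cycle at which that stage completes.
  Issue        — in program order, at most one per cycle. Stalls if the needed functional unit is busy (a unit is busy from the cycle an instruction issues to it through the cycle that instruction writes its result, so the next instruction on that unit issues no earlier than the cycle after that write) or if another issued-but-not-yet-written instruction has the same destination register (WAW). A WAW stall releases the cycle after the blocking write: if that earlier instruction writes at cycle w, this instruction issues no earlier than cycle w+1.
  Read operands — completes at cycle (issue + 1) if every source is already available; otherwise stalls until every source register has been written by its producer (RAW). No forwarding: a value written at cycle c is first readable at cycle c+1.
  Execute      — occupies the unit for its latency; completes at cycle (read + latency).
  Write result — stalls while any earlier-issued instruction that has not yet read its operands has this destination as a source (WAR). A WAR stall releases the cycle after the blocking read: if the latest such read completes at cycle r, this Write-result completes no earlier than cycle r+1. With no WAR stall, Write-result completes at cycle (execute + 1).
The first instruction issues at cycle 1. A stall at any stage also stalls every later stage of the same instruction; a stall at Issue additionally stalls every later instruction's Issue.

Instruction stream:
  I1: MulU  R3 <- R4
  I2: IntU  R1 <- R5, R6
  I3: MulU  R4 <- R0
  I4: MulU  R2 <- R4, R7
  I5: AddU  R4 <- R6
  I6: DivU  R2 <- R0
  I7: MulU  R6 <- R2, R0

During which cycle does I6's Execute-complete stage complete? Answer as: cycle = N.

cycle = 27

I1  is:1  ro:2  ex:5  wr:6
I2  is:2  ro:3  ex:4  wr:5
I3  is:7  ro:8  ex:11  wr:12  — struct: MulU busy until I1 writes@6
I4  is:13  ro:14  ex:17  wr:18  — struct: MulU busy until I3 writes@12
I5  is:14  ro:15  ex:17  wr:18
I6  is:19  ro:20  ex:27  wr:28  — WAW R2: wait I4 write@18
I7  is:20  ro:29  ex:32  wr:33  — RAW R2: wait I6 write@28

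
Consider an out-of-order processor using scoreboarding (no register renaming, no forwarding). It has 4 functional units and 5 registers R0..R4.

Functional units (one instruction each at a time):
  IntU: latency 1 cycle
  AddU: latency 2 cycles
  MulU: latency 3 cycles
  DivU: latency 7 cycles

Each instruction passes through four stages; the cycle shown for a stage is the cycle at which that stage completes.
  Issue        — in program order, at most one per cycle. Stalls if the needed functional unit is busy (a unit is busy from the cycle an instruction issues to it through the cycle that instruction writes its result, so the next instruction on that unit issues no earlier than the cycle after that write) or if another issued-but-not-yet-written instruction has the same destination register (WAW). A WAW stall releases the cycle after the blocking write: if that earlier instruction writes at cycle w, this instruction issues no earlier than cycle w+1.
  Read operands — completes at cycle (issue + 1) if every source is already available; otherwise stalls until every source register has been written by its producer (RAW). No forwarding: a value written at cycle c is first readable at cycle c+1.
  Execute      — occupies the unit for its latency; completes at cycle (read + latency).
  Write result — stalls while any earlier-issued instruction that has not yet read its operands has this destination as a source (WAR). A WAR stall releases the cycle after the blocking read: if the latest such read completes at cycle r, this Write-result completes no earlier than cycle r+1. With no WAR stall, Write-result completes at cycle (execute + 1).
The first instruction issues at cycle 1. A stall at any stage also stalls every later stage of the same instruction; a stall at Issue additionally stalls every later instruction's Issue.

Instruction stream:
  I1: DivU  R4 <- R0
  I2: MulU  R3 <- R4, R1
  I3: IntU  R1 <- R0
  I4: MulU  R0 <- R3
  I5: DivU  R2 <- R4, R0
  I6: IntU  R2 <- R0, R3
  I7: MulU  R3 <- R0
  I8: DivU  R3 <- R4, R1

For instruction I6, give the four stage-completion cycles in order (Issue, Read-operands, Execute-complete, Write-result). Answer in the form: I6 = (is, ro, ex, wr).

[1] I1 dispatched to DivU
[2] I1 operands ready · I2 dispatched to MulU
[3] I3 dispatched to IntU
[4] I3 operands ready
[5] I3 complete
[9] I1 complete
[10] R4←I1
[11] I2 operands ready
[12] R1←I3
[14] I2 complete
[15] R3←I2
[16] I4 dispatched to MulU
[17] I4 operands ready · I5 dispatched to DivU
[20] I4 complete
[21] R0←I4
[22] I5 operands ready
[29] I5 complete
[30] R2←I5
[31] I6 dispatched to IntU
[32] I6 operands ready · I7 dispatched to MulU
[33] I6 complete · I7 operands ready
[34] R2←I6
[36] I7 complete
[37] R3←I7
[38] I8 dispatched to DivU
[39] I8 operands ready
[46] I8 complete
[47] R3←I8

I6 = (31, 32, 33, 34)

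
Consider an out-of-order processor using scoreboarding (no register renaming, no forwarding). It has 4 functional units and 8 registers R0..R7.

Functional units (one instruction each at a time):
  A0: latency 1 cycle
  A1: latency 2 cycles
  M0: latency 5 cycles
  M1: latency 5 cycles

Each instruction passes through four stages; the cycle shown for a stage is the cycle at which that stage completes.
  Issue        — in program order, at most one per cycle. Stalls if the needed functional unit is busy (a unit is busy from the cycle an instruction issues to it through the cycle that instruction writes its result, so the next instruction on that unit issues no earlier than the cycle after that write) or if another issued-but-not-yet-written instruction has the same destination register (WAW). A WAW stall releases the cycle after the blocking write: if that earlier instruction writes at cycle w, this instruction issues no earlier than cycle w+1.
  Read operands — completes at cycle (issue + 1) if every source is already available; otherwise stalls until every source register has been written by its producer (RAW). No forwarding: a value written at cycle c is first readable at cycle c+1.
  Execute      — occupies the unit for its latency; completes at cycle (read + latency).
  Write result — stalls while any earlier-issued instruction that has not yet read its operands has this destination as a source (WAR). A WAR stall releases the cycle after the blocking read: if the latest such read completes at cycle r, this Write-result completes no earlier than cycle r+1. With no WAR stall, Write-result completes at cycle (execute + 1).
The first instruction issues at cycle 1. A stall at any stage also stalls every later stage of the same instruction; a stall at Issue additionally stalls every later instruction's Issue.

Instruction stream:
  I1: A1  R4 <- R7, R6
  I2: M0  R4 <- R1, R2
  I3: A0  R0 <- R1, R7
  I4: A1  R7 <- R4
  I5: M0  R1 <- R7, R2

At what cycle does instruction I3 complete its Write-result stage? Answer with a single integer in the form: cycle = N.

cycle = 10

cycle 1: I1→A1
cycle 2: I1 RO
cycle 4: I1 EX
cycle 5: I1 WR R4
cycle 6: I2→M0
cycle 7: I2 RO | I3→A0
cycle 8: I3 RO | I4→A1
cycle 9: I3 EX
cycle 10: I3 WR R0
cycle 12: I2 EX
cycle 13: I2 WR R4
cycle 14: I4 RO | I5→M0
cycle 16: I4 EX
cycle 17: I4 WR R7
cycle 18: I5 RO
cycle 23: I5 EX
cycle 24: I5 WR R1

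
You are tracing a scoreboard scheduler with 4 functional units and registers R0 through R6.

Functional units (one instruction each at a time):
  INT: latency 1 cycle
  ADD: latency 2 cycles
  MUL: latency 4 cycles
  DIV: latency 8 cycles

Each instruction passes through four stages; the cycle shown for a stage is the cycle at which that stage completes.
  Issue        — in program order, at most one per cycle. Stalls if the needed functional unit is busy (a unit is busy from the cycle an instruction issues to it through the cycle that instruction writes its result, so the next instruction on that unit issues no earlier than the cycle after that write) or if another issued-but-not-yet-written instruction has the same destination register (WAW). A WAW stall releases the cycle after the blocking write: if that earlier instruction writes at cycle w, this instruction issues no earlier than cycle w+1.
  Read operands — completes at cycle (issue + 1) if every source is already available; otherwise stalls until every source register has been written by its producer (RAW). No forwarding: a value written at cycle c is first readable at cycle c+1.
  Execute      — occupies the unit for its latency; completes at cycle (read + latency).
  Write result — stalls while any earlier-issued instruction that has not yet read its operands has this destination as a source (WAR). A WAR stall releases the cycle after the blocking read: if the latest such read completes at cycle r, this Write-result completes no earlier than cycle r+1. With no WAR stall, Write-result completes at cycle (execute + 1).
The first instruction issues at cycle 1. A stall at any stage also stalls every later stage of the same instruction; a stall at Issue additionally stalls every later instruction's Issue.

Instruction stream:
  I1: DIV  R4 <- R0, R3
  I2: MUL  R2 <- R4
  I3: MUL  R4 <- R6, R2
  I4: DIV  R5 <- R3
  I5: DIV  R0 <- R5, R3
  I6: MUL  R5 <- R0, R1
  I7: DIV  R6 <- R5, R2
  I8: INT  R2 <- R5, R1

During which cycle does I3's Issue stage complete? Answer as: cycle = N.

cycle = 18

I1 -> (1, 2, 10, 11)
I2 -> (2, 12, 16, 17)  // RAW R4: wait I1 write@11
I3 -> (18, 19, 23, 24)  // struct: MUL busy until I2 writes@17
I4 -> (19, 20, 28, 29)
I5 -> (30, 31, 39, 40)  // struct: DIV busy until I4 writes@29
I6 -> (31, 41, 45, 46)  // RAW R0: wait I5 write@40
I7 -> (41, 47, 55, 56)  // struct: DIV busy until I5 writes@40, RAW R5: wait I6 write@46
I8 -> (42, 47, 48, 49)  // RAW R5: wait I6 write@46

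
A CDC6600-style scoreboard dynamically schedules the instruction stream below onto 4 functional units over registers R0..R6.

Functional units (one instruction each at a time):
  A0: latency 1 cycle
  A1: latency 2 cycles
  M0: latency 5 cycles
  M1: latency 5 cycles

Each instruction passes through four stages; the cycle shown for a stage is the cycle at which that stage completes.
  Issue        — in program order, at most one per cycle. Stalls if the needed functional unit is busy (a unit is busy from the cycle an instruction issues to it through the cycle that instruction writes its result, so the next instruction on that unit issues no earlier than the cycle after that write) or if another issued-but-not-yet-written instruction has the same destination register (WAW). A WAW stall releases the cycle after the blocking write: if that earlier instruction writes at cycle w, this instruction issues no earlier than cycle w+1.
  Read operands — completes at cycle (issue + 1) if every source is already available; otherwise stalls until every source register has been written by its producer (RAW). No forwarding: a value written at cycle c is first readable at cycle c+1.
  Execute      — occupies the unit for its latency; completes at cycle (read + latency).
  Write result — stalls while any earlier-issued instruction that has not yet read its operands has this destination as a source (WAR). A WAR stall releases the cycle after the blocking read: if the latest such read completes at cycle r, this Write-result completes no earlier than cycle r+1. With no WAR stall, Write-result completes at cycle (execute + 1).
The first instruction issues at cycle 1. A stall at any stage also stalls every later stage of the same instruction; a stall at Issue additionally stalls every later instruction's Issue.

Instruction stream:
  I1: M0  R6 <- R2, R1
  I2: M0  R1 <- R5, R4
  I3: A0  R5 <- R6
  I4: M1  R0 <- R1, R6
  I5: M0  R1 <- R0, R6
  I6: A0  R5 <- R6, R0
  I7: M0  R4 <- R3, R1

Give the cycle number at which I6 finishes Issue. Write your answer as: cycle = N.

cycle = 18

c1: I1 issues→M0
c2: I1 reads
c7: I1 exec-done
c8: I1 writes R6
c9: I2 issues→M0
c10: I2 reads, I3 issues→A0
c11: I3 reads, I4 issues→M1
c12: I3 exec-done
c13: I3 writes R5
c15: I2 exec-done
c16: I2 writes R1
c17: I4 reads, I5 issues→M0
c18: I6 issues→A0
c22: I4 exec-done
c23: I4 writes R0
c24: I5 reads, I6 reads
c25: I6 exec-done
c26: I6 writes R5
c29: I5 exec-done
c30: I5 writes R1
c31: I7 issues→M0
c32: I7 reads
c37: I7 exec-done
c38: I7 writes R4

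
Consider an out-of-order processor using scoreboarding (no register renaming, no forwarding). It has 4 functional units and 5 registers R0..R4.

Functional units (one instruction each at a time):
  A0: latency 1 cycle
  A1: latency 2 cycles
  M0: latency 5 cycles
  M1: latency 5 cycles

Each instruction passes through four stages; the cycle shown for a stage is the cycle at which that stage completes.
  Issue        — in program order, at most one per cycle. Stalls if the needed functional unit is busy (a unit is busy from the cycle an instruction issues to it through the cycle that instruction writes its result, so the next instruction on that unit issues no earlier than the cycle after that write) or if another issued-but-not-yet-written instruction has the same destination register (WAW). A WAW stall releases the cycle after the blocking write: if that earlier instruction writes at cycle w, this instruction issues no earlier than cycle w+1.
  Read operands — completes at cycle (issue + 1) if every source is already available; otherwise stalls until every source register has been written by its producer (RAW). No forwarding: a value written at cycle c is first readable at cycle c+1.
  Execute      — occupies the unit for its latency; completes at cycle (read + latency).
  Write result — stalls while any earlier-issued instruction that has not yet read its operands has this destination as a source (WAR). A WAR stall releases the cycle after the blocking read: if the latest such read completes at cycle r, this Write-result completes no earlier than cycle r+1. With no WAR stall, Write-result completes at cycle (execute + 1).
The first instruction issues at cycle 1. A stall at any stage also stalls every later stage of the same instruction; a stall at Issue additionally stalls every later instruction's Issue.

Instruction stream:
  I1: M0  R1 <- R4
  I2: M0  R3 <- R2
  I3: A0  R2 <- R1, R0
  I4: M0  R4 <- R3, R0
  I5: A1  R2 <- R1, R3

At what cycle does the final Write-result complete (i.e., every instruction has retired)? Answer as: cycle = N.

cycle = 24

cycle 1: I1 dispatched to M0
cycle 2: I1 operands ready
cycle 7: I1 complete
cycle 8: R1←I1
cycle 9: I2 dispatched to M0
cycle 10: I2 operands ready · I3 dispatched to A0
cycle 11: I3 operands ready
cycle 12: I3 complete
cycle 13: R2←I3
cycle 15: I2 complete
cycle 16: R3←I2
cycle 17: I4 dispatched to M0
cycle 18: I4 operands ready · I5 dispatched to A1
cycle 19: I5 operands ready
cycle 21: I5 complete
cycle 22: R2←I5
cycle 23: I4 complete
cycle 24: R4←I4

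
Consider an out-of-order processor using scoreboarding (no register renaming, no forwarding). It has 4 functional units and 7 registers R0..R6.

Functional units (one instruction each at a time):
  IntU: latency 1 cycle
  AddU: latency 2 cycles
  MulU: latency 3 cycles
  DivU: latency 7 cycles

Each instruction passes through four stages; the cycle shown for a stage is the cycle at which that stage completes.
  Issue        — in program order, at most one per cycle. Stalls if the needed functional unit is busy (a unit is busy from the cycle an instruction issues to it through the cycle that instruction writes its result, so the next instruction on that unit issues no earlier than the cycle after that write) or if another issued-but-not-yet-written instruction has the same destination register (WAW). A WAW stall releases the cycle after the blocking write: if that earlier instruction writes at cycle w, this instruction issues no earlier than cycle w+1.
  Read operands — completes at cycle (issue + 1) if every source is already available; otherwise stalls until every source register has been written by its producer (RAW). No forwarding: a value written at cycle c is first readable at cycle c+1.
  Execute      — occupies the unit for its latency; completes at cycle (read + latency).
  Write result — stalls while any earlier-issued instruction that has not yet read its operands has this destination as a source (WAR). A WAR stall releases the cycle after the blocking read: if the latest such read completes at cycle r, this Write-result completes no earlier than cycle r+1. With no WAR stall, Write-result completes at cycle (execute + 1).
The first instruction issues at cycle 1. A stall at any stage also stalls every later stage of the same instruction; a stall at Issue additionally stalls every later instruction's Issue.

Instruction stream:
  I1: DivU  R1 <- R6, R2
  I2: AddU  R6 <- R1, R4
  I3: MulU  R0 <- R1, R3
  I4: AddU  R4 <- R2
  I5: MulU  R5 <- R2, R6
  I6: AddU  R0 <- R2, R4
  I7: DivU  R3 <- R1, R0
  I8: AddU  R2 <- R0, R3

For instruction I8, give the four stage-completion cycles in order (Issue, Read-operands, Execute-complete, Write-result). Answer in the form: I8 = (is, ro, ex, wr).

I8 = (25, 34, 36, 37)

I1 -> (1, 2, 9, 10)
I2 -> (2, 11, 13, 14)  // RAW R1: wait I1 write@10
I3 -> (3, 11, 14, 15)  // RAW R1: wait I1 write@10
I4 -> (15, 16, 18, 19)  // struct: AddU busy until I2 writes@14
I5 -> (16, 17, 20, 21)
I6 -> (20, 21, 23, 24)  // struct: AddU busy until I4 writes@19
I7 -> (21, 25, 32, 33)  // RAW R0: wait I6 write@24
I8 -> (25, 34, 36, 37)  // struct: AddU busy until I6 writes@24, RAW R3: wait I7 write@33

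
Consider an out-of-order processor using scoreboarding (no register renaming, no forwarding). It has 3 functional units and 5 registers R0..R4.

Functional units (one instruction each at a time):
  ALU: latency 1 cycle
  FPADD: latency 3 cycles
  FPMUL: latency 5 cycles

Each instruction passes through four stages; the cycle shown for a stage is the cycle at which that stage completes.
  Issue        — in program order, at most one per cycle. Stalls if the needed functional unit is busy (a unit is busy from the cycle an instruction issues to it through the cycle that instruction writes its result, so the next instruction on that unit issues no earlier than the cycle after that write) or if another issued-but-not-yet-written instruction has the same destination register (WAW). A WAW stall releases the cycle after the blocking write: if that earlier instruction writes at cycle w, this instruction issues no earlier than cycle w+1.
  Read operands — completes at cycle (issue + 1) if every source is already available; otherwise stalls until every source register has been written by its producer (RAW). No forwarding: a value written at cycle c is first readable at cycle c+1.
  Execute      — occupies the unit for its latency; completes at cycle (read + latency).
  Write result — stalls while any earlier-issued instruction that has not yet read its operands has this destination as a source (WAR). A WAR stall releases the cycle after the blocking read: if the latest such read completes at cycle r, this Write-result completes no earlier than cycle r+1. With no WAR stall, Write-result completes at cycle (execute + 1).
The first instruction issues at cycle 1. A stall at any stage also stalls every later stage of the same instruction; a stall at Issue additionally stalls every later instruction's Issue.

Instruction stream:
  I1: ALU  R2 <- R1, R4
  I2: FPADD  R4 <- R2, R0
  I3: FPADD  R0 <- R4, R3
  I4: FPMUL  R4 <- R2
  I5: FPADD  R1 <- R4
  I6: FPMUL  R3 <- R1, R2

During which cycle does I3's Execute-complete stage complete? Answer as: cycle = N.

cycle = 14

[1] issue I1 (ALU)
[2] I1 read-ops; issue I2 (FPADD)
[3] I1 finished on ALU
[4] I1→R2
[5] I2 read-ops
[8] I2 finished on FPADD
[9] I2→R4
[10] issue I3 (FPADD)
[11] I3 read-ops; issue I4 (FPMUL)
[12] I4 read-ops
[14] I3 finished on FPADD
[15] I3→R0
[16] issue I5 (FPADD)
[17] I4 finished on FPMUL
[18] I4→R4
[19] I5 read-ops; issue I6 (FPMUL)
[22] I5 finished on FPADD
[23] I5→R1
[24] I6 read-ops
[29] I6 finished on FPMUL
[30] I6→R3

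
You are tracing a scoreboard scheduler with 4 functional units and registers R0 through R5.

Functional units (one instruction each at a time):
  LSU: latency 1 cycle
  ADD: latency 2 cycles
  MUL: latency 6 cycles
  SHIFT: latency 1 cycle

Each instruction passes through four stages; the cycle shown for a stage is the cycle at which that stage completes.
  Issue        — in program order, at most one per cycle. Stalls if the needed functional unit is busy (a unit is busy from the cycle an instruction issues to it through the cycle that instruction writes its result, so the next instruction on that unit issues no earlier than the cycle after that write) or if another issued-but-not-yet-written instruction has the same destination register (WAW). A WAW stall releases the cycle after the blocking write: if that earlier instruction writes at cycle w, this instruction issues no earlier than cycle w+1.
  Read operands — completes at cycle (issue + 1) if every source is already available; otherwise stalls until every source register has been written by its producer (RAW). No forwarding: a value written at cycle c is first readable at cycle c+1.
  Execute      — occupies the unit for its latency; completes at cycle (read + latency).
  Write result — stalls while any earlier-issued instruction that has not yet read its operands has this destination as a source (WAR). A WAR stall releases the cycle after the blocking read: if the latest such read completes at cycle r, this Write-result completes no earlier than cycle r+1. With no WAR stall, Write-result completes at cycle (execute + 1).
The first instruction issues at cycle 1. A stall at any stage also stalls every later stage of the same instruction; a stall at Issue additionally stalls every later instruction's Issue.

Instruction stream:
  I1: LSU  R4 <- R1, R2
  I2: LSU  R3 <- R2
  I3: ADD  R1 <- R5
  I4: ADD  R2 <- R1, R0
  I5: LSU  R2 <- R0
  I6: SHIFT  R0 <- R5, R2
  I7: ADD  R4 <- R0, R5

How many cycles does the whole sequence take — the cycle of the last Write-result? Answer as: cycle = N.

I1: IS=1 RO=2 EX=3 WR=4
I2: IS=5 RO=6 EX=7 WR=8  [struct: LSU busy until I1 writes@4]
I3: IS=6 RO=7 EX=9 WR=10
I4: IS=11 RO=12 EX=14 WR=15  [struct: ADD busy until I3 writes@10]
I5: IS=16 RO=17 EX=18 WR=19  [WAW R2: wait I4 write@15]
I6: IS=17 RO=20 EX=21 WR=22  [RAW R2: wait I5 write@19]
I7: IS=18 RO=23 EX=25 WR=26  [RAW R0: wait I6 write@22]

cycle = 26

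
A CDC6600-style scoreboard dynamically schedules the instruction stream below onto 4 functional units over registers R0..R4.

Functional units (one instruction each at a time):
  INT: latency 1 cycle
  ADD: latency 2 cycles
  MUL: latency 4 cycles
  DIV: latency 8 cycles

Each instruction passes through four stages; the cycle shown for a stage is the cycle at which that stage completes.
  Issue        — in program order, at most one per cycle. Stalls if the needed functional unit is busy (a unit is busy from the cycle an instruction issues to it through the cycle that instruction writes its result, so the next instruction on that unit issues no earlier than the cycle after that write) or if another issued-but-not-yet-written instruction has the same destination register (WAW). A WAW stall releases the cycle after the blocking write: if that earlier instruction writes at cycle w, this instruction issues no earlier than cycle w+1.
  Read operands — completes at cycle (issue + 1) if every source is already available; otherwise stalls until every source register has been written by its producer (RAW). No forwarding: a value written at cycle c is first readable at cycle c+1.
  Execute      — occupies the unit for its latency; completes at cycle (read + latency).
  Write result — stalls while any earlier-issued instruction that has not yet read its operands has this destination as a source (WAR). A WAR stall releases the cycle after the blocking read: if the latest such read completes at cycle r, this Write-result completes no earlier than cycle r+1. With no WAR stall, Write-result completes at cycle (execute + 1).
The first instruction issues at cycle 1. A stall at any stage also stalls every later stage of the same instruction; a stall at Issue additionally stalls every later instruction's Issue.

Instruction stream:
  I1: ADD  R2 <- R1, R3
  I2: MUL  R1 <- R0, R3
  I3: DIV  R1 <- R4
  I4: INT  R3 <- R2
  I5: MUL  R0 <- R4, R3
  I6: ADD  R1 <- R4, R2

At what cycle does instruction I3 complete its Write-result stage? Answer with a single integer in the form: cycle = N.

cycle = 19

c1: I1 dispatched to ADD
c2: I1 operands ready | I2 dispatched to MUL
c3: I2 operands ready
c4: I1 complete
c5: R2←I1
c7: I2 complete
c8: R1←I2
c9: I3 dispatched to DIV
c10: I3 operands ready | I4 dispatched to INT
c11: I4 operands ready | I5 dispatched to MUL
c12: I4 complete
c13: R3←I4
c14: I5 operands ready
c18: I3 complete | I5 complete
c19: R1←I3 | R0←I5
c20: I6 dispatched to ADD
c21: I6 operands ready
c23: I6 complete
c24: R1←I6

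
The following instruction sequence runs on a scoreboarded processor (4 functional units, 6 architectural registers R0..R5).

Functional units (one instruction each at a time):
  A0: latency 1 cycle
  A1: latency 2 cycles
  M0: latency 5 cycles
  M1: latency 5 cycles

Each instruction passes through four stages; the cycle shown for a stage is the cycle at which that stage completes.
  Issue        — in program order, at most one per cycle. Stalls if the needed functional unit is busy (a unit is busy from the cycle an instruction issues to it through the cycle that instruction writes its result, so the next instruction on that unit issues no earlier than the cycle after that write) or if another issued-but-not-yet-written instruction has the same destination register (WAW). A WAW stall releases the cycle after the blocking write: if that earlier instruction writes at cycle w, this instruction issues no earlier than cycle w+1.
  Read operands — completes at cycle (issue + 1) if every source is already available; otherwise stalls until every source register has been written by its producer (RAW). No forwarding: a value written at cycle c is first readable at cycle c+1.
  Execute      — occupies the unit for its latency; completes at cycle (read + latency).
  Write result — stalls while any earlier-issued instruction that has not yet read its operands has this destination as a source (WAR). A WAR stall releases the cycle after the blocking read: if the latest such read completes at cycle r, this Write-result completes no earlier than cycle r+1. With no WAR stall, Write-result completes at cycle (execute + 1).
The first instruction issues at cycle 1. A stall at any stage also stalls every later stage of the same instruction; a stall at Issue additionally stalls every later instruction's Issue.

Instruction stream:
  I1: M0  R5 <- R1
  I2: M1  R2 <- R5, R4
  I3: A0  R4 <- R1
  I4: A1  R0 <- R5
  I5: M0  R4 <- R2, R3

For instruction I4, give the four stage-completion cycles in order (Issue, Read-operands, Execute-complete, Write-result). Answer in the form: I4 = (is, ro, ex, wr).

I4 = (4, 9, 11, 12)

I1 -> (1, 2, 7, 8)
I2 -> (2, 9, 14, 15)  // RAW R5: wait I1 write@8
I3 -> (3, 4, 5, 10)  // WAR R4: wait I2 read@9
I4 -> (4, 9, 11, 12)  // RAW R5: wait I1 write@8
I5 -> (11, 16, 21, 22)  // WAW R4: wait I3 write@10, RAW R2: wait I2 write@15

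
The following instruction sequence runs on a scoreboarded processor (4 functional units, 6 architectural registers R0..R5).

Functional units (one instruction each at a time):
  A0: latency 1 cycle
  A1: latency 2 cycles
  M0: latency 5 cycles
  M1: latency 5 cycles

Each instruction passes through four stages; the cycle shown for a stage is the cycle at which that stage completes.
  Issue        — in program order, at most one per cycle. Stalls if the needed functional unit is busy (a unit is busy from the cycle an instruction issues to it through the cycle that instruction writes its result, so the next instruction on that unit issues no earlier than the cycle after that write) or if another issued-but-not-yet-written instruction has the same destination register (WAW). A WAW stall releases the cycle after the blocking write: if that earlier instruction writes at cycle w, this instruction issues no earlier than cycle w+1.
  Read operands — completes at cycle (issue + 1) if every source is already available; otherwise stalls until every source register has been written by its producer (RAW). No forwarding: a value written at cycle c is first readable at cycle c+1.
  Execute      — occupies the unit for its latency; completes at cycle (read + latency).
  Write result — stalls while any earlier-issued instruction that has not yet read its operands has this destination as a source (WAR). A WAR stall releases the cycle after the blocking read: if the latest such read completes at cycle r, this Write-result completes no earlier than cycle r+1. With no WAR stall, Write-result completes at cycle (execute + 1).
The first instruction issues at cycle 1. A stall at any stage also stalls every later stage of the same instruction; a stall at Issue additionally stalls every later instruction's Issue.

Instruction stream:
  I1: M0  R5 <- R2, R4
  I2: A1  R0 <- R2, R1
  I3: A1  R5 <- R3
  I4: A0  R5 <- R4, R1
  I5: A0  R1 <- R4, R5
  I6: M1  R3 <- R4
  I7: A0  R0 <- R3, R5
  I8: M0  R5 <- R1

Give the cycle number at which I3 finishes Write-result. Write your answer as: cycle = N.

cycle = 13

[I1] 1/2/7/8
[I2] 2/3/5/6
[I3] 9/10/12/13  (WAW R5: wait I1 write@8)
[I4] 14/15/16/17  (WAW R5: wait I3 write@13)
[I5] 18/19/20/21  (struct: A0 busy until I4 writes@17)
[I6] 19/20/25/26
[I7] 22/27/28/29  (struct: A0 busy until I5 writes@21; RAW R3: wait I6 write@26)
[I8] 23/24/29/30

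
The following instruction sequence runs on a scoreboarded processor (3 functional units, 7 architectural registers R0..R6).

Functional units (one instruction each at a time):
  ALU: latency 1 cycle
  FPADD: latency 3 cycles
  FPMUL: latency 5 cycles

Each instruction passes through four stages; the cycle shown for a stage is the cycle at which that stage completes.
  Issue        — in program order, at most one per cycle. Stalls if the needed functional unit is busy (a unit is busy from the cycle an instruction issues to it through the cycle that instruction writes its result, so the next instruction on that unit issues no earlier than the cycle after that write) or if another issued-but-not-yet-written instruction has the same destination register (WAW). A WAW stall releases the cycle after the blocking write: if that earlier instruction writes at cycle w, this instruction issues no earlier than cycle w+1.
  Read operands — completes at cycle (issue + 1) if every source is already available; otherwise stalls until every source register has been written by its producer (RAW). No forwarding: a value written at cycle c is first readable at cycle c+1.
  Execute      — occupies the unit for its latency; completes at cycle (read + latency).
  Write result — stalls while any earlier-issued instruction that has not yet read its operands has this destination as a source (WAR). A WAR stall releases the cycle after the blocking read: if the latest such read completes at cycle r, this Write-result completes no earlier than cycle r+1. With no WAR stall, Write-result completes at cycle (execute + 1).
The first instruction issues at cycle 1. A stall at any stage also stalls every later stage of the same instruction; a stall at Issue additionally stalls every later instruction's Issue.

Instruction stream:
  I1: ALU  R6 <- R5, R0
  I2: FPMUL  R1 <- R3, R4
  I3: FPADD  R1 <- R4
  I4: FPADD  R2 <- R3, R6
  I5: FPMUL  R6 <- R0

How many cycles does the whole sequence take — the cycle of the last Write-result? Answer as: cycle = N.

cycle = 24

t=1  issue I1 (ALU)
t=2  I1 read-ops; issue I2 (FPMUL)
t=3  I1 finished on ALU; I2 read-ops
t=4  I1→R6
t=8  I2 finished on FPMUL
t=9  I2→R1
t=10  issue I3 (FPADD)
t=11  I3 read-ops
t=14  I3 finished on FPADD
t=15  I3→R1
t=16  issue I4 (FPADD)
t=17  I4 read-ops; issue I5 (FPMUL)
t=18  I5 read-ops
t=20  I4 finished on FPADD
t=21  I4→R2
t=23  I5 finished on FPMUL
t=24  I5→R6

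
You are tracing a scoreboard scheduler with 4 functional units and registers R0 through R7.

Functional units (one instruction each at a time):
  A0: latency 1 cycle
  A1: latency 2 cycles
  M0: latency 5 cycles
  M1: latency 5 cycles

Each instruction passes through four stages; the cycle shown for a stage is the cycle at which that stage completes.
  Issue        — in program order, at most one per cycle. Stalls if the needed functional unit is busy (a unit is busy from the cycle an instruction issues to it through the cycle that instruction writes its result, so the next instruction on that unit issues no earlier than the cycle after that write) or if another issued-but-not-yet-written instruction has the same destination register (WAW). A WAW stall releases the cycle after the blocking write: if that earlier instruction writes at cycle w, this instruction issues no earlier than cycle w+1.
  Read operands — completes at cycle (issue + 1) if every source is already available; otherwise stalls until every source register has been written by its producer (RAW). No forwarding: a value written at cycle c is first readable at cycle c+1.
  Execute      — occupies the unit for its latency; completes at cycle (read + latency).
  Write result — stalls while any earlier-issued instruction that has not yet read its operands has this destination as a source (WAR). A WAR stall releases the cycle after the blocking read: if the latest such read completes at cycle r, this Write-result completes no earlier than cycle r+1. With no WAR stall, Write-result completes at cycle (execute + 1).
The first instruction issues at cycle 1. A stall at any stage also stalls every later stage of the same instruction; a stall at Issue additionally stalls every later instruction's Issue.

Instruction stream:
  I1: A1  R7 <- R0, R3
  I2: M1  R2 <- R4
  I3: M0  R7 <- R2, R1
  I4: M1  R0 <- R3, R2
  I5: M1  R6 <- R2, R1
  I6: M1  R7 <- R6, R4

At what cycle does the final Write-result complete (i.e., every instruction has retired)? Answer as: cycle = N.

cycle = 33

[I1] 1/2/4/5
[I2] 2/3/8/9
[I3] 6/10/15/16  (WAW R7: wait I1 write@5; RAW R2: wait I2 write@9)
[I4] 10/11/16/17  (struct: M1 busy until I2 writes@9)
[I5] 18/19/24/25  (struct: M1 busy until I4 writes@17)
[I6] 26/27/32/33  (struct: M1 busy until I5 writes@25)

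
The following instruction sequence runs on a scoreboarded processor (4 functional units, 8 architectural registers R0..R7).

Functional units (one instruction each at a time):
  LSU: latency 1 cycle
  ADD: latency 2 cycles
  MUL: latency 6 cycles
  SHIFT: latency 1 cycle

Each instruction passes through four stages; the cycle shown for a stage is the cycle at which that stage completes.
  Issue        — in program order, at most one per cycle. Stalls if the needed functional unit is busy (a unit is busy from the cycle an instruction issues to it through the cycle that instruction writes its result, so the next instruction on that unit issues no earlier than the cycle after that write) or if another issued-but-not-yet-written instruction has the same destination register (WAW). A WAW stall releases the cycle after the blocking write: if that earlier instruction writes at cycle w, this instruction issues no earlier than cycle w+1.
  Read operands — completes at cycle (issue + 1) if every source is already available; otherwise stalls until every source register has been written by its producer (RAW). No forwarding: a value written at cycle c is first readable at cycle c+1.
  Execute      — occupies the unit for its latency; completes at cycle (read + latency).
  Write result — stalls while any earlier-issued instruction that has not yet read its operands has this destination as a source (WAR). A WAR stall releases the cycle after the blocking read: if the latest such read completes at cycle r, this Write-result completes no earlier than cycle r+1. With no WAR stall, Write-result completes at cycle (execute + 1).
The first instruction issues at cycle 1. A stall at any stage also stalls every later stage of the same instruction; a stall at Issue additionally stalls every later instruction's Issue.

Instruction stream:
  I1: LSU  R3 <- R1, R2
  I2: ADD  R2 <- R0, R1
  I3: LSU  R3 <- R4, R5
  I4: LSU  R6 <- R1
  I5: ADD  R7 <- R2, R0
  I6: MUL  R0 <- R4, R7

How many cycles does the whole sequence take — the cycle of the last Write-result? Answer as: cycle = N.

I1: IS=1 RO=2 EX=3 WR=4
I2: IS=2 RO=3 EX=5 WR=6
I3: IS=5 RO=6 EX=7 WR=8  [struct: LSU busy until I1 writes@4]
I4: IS=9 RO=10 EX=11 WR=12  [struct: LSU busy until I3 writes@8]
I5: IS=10 RO=11 EX=13 WR=14
I6: IS=11 RO=15 EX=21 WR=22  [RAW R7: wait I5 write@14]

cycle = 22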